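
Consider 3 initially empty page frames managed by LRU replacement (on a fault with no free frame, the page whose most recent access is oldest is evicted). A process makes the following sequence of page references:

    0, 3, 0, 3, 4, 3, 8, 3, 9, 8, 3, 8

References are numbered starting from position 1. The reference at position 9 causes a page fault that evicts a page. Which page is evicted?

4

pos 1: 0 → miss, frames [0]
pos 2: 3 → miss, frames [0, 3]
pos 3: 0 → hit
pos 4: 3 → hit
pos 5: 4 → miss, frames [0, 3, 4]
pos 6: 3 → hit
pos 7: 8 → miss, evict 0, frames [4, 3, 8]
pos 8: 3 → hit
pos 9: 9 → miss, evict 4, frames [8, 3, 9]
At position 9, page 4 is evicted.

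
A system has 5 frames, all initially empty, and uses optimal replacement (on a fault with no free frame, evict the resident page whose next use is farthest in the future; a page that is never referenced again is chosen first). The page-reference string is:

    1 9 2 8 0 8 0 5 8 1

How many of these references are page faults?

6

1: fault, frames [1]
9: fault, frames [1, 9]
2: fault, frames [1, 9, 2]
8: fault, frames [1, 9, 2, 8]
0: fault, frames [1, 9, 2, 8, 0]
8: hit
0: hit
5: fault, evict 0, frames [1, 9, 2, 8, 5]
8: hit
1: hit
Page faults: 6.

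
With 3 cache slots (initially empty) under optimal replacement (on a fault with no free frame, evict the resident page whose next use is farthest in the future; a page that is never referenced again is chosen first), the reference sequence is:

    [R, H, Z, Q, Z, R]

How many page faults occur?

4

R → miss, frames {R}
H → miss, frames {R,H}
Z → miss, frames {R,H,Z}
Q → miss, evict H, frames {R,Z,Q}
Z → hit
R → hit
Page faults: 4.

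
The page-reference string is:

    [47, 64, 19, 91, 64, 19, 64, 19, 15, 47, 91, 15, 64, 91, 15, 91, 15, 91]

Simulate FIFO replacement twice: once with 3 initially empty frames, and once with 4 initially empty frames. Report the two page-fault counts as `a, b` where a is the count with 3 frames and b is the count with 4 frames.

3 frames: F F F F . . . . F F . . F F F . . . → 9 faults.
4 frames: F F F F . . . . F F . . F . . . . . → 7 faults.
7 < 9: adding a frame reduced faults, as is typical.

9, 7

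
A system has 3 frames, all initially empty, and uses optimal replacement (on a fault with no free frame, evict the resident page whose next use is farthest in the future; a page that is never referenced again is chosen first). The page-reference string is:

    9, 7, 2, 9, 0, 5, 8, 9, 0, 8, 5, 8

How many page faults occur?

9 -> miss, frames [9]
7 -> miss, frames [9, 7]
2 -> miss, frames [9, 7, 2]
9 -> hit
0 -> miss, evict 2, frames [9, 7, 0]
5 -> miss, evict 7, frames [9, 0, 5]
8 -> miss, evict 5, frames [9, 0, 8]
9 -> hit
0 -> hit
8 -> hit
5 -> miss, evict 0, frames [9, 8, 5]
8 -> hit
Page faults: 7.

7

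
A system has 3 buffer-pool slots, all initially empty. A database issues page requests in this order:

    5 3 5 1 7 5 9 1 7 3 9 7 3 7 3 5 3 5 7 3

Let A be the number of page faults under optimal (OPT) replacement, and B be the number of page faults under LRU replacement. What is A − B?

-3

Under OPT: F F . F F . F . . F . . . . . F . . . . → 7 faults.
Under LRU: F F . F F . F F F F F . . . . F . . . . → 10 faults.
A − B = 7 − 10 = -3.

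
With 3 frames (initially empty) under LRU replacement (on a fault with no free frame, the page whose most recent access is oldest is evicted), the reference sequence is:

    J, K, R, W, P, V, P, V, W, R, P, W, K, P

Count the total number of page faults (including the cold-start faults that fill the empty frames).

J: miss, frames (J)
K: miss, frames (J K)
R: miss, frames (J K R)
W: miss, evict J, frames (K R W)
P: miss, evict K, frames (R W P)
V: miss, evict R, frames (W P V)
P: hit
V: hit
W: hit
R: miss, evict P, frames (V W R)
P: miss, evict V, frames (W R P)
W: hit
K: miss, evict R, frames (P W K)
P: hit
Page faults: 9.

9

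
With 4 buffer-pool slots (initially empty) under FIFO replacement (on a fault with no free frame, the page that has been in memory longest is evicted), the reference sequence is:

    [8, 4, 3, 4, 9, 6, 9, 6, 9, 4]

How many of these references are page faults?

8: miss, frames (8)
4: miss, frames (8 4)
3: miss, frames (8 4 3)
4: hit
9: miss, frames (8 4 3 9)
6: miss, evict 8, frames (4 3 9 6)
9: hit
6: hit
9: hit
4: hit
Page faults: 5.

5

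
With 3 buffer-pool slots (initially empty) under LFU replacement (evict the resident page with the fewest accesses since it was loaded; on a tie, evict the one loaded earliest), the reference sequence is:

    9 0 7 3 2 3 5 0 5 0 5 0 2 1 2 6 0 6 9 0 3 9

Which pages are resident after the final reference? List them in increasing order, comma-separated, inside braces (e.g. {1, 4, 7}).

{0, 5, 9}

9 -> fault, frames {9}
0 -> fault, frames {9,0}
7 -> fault, frames {9,0,7}
3 -> fault, evict 9, frames {0,7,3}
2 -> fault, evict 0, frames {7,3,2}
3 -> hit
5 -> fault, evict 7, frames {3,2,5}
0 -> fault, evict 2, frames {3,5,0}
5 -> hit
0 -> hit
5 -> hit
0 -> hit
2 -> fault, evict 3, frames {5,0,2}
1 -> fault, evict 2, frames {5,0,1}
2 -> fault, evict 1, frames {5,0,2}
6 -> fault, evict 2, frames {5,0,6}
0 -> hit
6 -> hit
9 -> fault, evict 6, frames {5,0,9}
0 -> hit
3 -> fault, evict 9, frames {5,0,3}
9 -> fault, evict 3, frames {5,0,9}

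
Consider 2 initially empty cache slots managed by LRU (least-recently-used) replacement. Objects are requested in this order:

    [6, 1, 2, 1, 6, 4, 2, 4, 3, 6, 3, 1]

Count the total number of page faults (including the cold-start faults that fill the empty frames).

6: miss, frames (6)
1: miss, frames (6 1)
2: miss, evict 6, frames (1 2)
1: hit
6: miss, evict 2, frames (1 6)
4: miss, evict 1, frames (6 4)
2: miss, evict 6, frames (4 2)
4: hit
3: miss, evict 2, frames (4 3)
6: miss, evict 4, frames (3 6)
3: hit
1: miss, evict 6, frames (3 1)
Page faults: 9.

9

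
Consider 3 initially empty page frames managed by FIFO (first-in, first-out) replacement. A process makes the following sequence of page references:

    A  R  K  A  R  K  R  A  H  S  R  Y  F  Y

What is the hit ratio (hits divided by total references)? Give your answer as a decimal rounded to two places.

0.43

A -> fault, frames {A}
R -> fault, frames {A,R}
K -> fault, frames {A,R,K}
A -> hit
R -> hit
K -> hit
R -> hit
A -> hit
H -> fault, evict A, frames {R,K,H}
S -> fault, evict R, frames {K,H,S}
R -> fault, evict K, frames {H,S,R}
Y -> fault, evict H, frames {S,R,Y}
F -> fault, evict S, frames {R,Y,F}
Y -> hit
Hits: 6 of 14 references → 6/14 = 0.4286.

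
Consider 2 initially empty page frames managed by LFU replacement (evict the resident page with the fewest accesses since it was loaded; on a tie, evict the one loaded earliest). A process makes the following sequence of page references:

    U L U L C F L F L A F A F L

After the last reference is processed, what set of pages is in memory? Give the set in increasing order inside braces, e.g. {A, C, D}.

U -> fault, frames (U)
L -> fault, frames (U L)
U -> hit
L -> hit
C -> fault, evict U, frames (L C)
F -> fault, evict C, frames (L F)
L -> hit
F -> hit
L -> hit
A -> fault, evict F, frames (L A)
F -> fault, evict A, frames (L F)
A -> fault, evict F, frames (L A)
F -> fault, evict A, frames (L F)
L -> hit

{F, L}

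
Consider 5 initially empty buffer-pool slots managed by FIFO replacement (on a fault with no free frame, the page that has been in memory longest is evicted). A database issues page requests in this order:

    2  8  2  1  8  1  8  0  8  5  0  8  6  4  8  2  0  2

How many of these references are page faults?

2 → miss, frames {2}
8 → miss, frames {2,8}
2 → hit
1 → miss, frames {2,8,1}
8 → hit
1 → hit
8 → hit
0 → miss, frames {2,8,1,0}
8 → hit
5 → miss, frames {2,8,1,0,5}
0 → hit
8 → hit
6 → miss, evict 2, frames {8,1,0,5,6}
4 → miss, evict 8, frames {1,0,5,6,4}
8 → miss, evict 1, frames {0,5,6,4,8}
2 → miss, evict 0, frames {5,6,4,8,2}
0 → miss, evict 5, frames {6,4,8,2,0}
2 → hit
Page faults: 10.

10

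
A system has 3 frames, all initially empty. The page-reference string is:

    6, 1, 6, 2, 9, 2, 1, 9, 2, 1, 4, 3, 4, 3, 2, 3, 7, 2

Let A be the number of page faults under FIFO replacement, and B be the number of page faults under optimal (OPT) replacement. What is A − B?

1

Under FIFO: F F . F F . . . . . F F . . F . F . → 8 faults.
Under OPT: F F . F F . . . . . F F . . . . F . → 7 faults.
A − B = 8 − 7 = 1.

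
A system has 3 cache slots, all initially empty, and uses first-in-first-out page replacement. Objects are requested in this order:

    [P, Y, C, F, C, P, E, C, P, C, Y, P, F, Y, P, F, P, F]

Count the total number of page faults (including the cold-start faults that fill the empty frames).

10

P → fault, frames {P}
Y → fault, frames {P,Y}
C → fault, frames {P,Y,C}
F → fault, evict P, frames {Y,C,F}
C → hit
P → fault, evict Y, frames {C,F,P}
E → fault, evict C, frames {F,P,E}
C → fault, evict F, frames {P,E,C}
P → hit
C → hit
Y → fault, evict P, frames {E,C,Y}
P → fault, evict E, frames {C,Y,P}
F → fault, evict C, frames {Y,P,F}
Y → hit
P → hit
F → hit
P → hit
F → hit
Page faults: 10.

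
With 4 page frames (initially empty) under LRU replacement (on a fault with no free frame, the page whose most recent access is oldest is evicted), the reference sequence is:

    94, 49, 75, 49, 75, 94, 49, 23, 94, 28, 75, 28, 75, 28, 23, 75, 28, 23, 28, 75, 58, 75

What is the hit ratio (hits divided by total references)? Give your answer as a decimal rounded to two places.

0.68

94 -> miss, frames (94)
49 -> miss, frames (94 49)
75 -> miss, frames (94 49 75)
49 -> hit
75 -> hit
94 -> hit
49 -> hit
23 -> miss, frames (75 94 49 23)
94 -> hit
28 -> miss, evict 75, frames (49 23 94 28)
75 -> miss, evict 49, frames (23 94 28 75)
28 -> hit
75 -> hit
28 -> hit
23 -> hit
75 -> hit
28 -> hit
23 -> hit
28 -> hit
75 -> hit
58 -> miss, evict 94, frames (23 28 75 58)
75 -> hit
Hits: 15 of 22 references → 15/22 = 0.6818.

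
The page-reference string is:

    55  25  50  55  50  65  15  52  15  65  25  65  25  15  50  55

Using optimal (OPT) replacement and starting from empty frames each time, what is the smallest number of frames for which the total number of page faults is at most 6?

6

f=1: 16 faults
f=2: 11 faults
f=3: 9 faults
f=4: 8 faults
f=5: 7 faults
f=6: 6 faults
Smallest f with faults ≤ 6 is 6.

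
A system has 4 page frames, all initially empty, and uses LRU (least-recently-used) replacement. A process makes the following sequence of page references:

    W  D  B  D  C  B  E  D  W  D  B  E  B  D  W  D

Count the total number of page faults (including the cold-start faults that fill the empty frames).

6

W: fault, frames [W]
D: fault, frames [W, D]
B: fault, frames [W, D, B]
D: hit
C: fault, frames [W, B, D, C]
B: hit
E: fault, evict W, frames [D, C, B, E]
D: hit
W: fault, evict C, frames [B, E, D, W]
D: hit
B: hit
E: hit
B: hit
D: hit
W: hit
D: hit
Page faults: 6.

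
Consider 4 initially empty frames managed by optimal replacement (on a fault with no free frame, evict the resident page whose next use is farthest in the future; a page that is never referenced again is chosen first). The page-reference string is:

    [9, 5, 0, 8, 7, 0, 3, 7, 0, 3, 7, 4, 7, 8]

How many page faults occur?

7

9: fault, frames [9]
5: fault, frames [9, 5]
0: fault, frames [9, 5, 0]
8: fault, frames [9, 5, 0, 8]
7: fault, evict 5, frames [9, 0, 8, 7]
0: hit
3: fault, evict 9, frames [0, 8, 7, 3]
7: hit
0: hit
3: hit
7: hit
4: fault, evict 3, frames [0, 8, 7, 4]
7: hit
8: hit
Page faults: 7.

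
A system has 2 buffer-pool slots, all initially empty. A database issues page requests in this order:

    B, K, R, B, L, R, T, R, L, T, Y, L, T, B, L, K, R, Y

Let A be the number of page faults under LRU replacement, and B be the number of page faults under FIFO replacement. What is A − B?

Under LRU: F F F F F F F . F F F F F F F F F F → 17 faults.
Under FIFO: F F F F F F F . F . F . F F F F F F → 15 faults.
A − B = 17 − 15 = 2.

2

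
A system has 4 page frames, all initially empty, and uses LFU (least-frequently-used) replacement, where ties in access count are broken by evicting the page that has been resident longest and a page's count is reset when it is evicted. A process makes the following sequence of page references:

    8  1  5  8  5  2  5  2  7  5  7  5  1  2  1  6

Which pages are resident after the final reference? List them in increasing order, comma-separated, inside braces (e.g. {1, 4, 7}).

8 -> fault, frames {8}
1 -> fault, frames {8,1}
5 -> fault, frames {8,1,5}
8 -> hit
5 -> hit
2 -> fault, frames {8,1,5,2}
5 -> hit
2 -> hit
7 -> fault, evict 1, frames {8,5,2,7}
5 -> hit
7 -> hit
5 -> hit
1 -> fault, evict 8, frames {5,2,7,1}
2 -> hit
1 -> hit
6 -> fault, evict 7, frames {5,2,1,6}

{1, 2, 5, 6}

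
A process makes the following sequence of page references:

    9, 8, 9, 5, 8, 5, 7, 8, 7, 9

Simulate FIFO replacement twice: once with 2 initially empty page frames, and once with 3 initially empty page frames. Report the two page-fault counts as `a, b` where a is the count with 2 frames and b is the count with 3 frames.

6, 5

2 frames: F F . F . . F F . F → 6 faults.
3 frames: F F . F . . F . . F → 5 faults.
5 < 6: adding a frame reduced faults, as is typical.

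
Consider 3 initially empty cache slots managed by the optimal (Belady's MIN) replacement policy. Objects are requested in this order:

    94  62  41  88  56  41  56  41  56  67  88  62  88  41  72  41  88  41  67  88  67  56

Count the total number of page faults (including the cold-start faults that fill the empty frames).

94 → miss, frames [94]
62 → miss, frames [94, 62]
41 → miss, frames [94, 62, 41]
88 → miss, evict 94, frames [62, 41, 88]
56 → miss, evict 62, frames [41, 88, 56]
41 → hit
56 → hit
41 → hit
56 → hit
67 → miss, evict 56, frames [41, 88, 67]
88 → hit
62 → miss, evict 67, frames [41, 88, 62]
88 → hit
41 → hit
72 → miss, evict 62, frames [41, 88, 72]
41 → hit
88 → hit
41 → hit
67 → miss, evict 72, frames [41, 88, 67]
88 → hit
67 → hit
56 → miss, evict 67, frames [41, 88, 56]
Page faults: 10.

10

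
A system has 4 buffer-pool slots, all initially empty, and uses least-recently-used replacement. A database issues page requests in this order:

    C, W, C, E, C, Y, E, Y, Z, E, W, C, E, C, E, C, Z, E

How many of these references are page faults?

C: miss, frames (C)
W: miss, frames (C W)
C: hit
E: miss, frames (W C E)
C: hit
Y: miss, frames (W E C Y)
E: hit
Y: hit
Z: miss, evict W, frames (C E Y Z)
E: hit
W: miss, evict C, frames (Y Z E W)
C: miss, evict Y, frames (Z E W C)
E: hit
C: hit
E: hit
C: hit
Z: hit
E: hit
Page faults: 7.

7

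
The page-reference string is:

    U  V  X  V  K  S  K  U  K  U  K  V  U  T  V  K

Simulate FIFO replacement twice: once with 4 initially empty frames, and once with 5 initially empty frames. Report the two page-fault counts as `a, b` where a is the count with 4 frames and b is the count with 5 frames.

9, 6

4 frames: F F F . F F . F . . . F . F . F → 9 faults.
5 frames: F F F . F F . . . . . . . F . . → 6 faults.
6 < 9: adding a frame reduced faults, as is typical.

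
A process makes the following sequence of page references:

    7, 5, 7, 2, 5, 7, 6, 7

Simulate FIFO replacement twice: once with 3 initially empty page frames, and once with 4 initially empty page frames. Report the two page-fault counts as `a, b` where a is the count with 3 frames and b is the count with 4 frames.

3 frames: F F . F . . F F → 5 faults.
4 frames: F F . F . . F . → 4 faults.
4 < 5: adding a frame reduced faults, as is typical.

5, 4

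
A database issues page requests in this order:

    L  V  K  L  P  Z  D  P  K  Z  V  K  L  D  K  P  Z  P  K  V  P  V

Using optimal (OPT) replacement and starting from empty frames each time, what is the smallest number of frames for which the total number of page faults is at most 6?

6

f=1: 22 faults
f=2: 15 faults
f=3: 12 faults
f=4: 10 faults
f=5: 8 faults
f=6: 6 faults
Smallest f with faults ≤ 6 is 6.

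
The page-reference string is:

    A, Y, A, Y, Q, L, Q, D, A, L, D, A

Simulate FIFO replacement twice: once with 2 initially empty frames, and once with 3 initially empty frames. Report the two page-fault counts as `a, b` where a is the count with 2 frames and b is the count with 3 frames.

9, 6

2 frames: F F . . F F . F F F F F → 9 faults.
3 frames: F F . . F F . F F . . . → 6 faults.
6 < 9: adding a frame reduced faults, as is typical.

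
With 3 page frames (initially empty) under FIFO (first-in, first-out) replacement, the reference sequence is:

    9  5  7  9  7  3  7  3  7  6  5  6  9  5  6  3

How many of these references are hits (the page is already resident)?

8

9 -> miss, frames (9)
5 -> miss, frames (9 5)
7 -> miss, frames (9 5 7)
9 -> hit
7 -> hit
3 -> miss, evict 9, frames (5 7 3)
7 -> hit
3 -> hit
7 -> hit
6 -> miss, evict 5, frames (7 3 6)
5 -> miss, evict 7, frames (3 6 5)
6 -> hit
9 -> miss, evict 3, frames (6 5 9)
5 -> hit
6 -> hit
3 -> miss, evict 6, frames (5 9 3)
Hits: 8.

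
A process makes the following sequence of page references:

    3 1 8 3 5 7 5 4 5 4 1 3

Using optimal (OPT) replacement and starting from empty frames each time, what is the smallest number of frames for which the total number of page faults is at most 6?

f=1: 12 faults
f=2: 8 faults
f=3: 7 faults
f=4: 6 faults
f=5: 6 faults
f=6: 6 faults
Smallest f with faults ≤ 6 is 4.

4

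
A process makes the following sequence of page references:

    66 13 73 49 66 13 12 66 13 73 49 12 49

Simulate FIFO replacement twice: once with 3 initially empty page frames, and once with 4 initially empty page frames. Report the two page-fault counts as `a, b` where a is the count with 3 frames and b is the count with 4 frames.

9, 10

3 frames: F F F F F F F . . F F . . → 9 faults.
4 frames: F F F F . . F F F F F F . → 10 faults.
10 > 9: adding a frame increased faults — Belady's anomaly.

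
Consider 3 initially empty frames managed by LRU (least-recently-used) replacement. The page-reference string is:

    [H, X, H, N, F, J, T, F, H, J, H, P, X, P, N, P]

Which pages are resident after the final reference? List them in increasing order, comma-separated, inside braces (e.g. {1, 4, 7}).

{N, P, X}

H → miss, frames {H}
X → miss, frames {H,X}
H → hit
N → miss, frames {X,H,N}
F → miss, evict X, frames {H,N,F}
J → miss, evict H, frames {N,F,J}
T → miss, evict N, frames {F,J,T}
F → hit
H → miss, evict J, frames {T,F,H}
J → miss, evict T, frames {F,H,J}
H → hit
P → miss, evict F, frames {J,H,P}
X → miss, evict J, frames {H,P,X}
P → hit
N → miss, evict H, frames {X,P,N}
P → hit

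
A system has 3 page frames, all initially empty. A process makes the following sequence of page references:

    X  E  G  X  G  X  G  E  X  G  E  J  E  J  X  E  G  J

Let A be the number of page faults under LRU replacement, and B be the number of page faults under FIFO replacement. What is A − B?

Under LRU: F F F . . . . . . . . F . . F . F F → 7 faults.
Under FIFO: F F F . . . . . . . . F . . F F F F → 8 faults.
A − B = 7 − 8 = -1.

-1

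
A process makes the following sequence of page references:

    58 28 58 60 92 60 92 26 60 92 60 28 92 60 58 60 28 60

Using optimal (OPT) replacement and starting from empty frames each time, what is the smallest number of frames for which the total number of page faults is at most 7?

3

f=1: 18 faults
f=2: 10 faults
f=3: 7 faults
f=4: 6 faults
f=5: 5 faults
Smallest f with faults ≤ 7 is 3.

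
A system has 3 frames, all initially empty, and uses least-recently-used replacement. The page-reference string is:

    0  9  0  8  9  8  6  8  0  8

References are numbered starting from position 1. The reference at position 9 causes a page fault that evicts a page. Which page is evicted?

9

pos 1: 0: fault, frames (0)
pos 2: 9: fault, frames (0 9)
pos 3: 0: hit
pos 4: 8: fault, frames (9 0 8)
pos 5: 9: hit
pos 6: 8: hit
pos 7: 6: fault, evict 0, frames (9 8 6)
pos 8: 8: hit
pos 9: 0: fault, evict 9, frames (6 8 0)
At position 9, page 9 is evicted.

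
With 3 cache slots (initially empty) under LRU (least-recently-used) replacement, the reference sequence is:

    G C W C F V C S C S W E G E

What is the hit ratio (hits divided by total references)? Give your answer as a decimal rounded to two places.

G -> miss, frames {G}
C -> miss, frames {G,C}
W -> miss, frames {G,C,W}
C -> hit
F -> miss, evict G, frames {W,C,F}
V -> miss, evict W, frames {C,F,V}
C -> hit
S -> miss, evict F, frames {V,C,S}
C -> hit
S -> hit
W -> miss, evict V, frames {C,S,W}
E -> miss, evict C, frames {S,W,E}
G -> miss, evict S, frames {W,E,G}
E -> hit
Hits: 5 of 14 references → 5/14 = 0.3571.

0.36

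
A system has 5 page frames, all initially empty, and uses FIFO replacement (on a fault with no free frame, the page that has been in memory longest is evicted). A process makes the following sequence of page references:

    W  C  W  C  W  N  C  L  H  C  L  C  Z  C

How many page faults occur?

6

W -> miss, frames (W)
C -> miss, frames (W C)
W -> hit
C -> hit
W -> hit
N -> miss, frames (W C N)
C -> hit
L -> miss, frames (W C N L)
H -> miss, frames (W C N L H)
C -> hit
L -> hit
C -> hit
Z -> miss, evict W, frames (C N L H Z)
C -> hit
Page faults: 6.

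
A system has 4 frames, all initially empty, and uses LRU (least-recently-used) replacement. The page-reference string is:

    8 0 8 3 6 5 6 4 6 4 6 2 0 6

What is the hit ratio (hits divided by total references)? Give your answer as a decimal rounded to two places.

0.43

8 -> miss, frames (8)
0 -> miss, frames (8 0)
8 -> hit
3 -> miss, frames (0 8 3)
6 -> miss, frames (0 8 3 6)
5 -> miss, evict 0, frames (8 3 6 5)
6 -> hit
4 -> miss, evict 8, frames (3 5 6 4)
6 -> hit
4 -> hit
6 -> hit
2 -> miss, evict 3, frames (5 4 6 2)
0 -> miss, evict 5, frames (4 6 2 0)
6 -> hit
Hits: 6 of 14 references → 6/14 = 0.4286.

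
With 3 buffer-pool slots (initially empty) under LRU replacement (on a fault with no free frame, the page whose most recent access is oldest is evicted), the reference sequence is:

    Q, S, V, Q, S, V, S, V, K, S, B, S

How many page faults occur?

Q → miss, frames [Q]
S → miss, frames [Q, S]
V → miss, frames [Q, S, V]
Q → hit
S → hit
V → hit
S → hit
V → hit
K → miss, evict Q, frames [S, V, K]
S → hit
B → miss, evict V, frames [K, S, B]
S → hit
Page faults: 5.

5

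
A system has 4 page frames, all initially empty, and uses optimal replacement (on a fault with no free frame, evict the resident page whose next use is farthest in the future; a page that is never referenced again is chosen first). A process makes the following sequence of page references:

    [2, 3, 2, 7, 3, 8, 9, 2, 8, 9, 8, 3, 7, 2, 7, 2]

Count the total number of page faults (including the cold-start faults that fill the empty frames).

6

2 -> fault, frames {2}
3 -> fault, frames {2,3}
2 -> hit
7 -> fault, frames {2,3,7}
3 -> hit
8 -> fault, frames {2,3,7,8}
9 -> fault, evict 7, frames {2,3,8,9}
2 -> hit
8 -> hit
9 -> hit
8 -> hit
3 -> hit
7 -> fault, evict 9, frames {2,3,8,7}
2 -> hit
7 -> hit
2 -> hit
Page faults: 6.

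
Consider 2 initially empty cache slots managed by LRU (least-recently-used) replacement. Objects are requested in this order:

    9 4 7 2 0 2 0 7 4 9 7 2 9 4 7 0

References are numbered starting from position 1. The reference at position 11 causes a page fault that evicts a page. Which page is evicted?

4

pos 1: 9 -> miss, frames (9)
pos 2: 4 -> miss, frames (9 4)
pos 3: 7 -> miss, evict 9, frames (4 7)
pos 4: 2 -> miss, evict 4, frames (7 2)
pos 5: 0 -> miss, evict 7, frames (2 0)
pos 6: 2 -> hit
pos 7: 0 -> hit
pos 8: 7 -> miss, evict 2, frames (0 7)
pos 9: 4 -> miss, evict 0, frames (7 4)
pos 10: 9 -> miss, evict 7, frames (4 9)
pos 11: 7 -> miss, evict 4, frames (9 7)
At position 11, page 4 is evicted.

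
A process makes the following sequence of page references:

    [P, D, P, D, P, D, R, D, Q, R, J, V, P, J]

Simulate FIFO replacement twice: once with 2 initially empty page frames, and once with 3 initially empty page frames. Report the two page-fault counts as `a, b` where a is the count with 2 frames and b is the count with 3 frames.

2 frames: F F . . . . F . F . F F F F → 8 faults.
3 frames: F F . . . . F . F . F F F . → 7 faults.
7 < 8: adding a frame reduced faults, as is typical.

8, 7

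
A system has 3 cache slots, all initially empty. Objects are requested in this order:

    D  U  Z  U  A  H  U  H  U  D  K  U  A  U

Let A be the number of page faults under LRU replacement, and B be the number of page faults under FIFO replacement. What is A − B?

-2

Under LRU: F F F . F F . . . F F . F . → 8 faults.
Under FIFO: F F F . F F F . . F F . F F → 10 faults.
A − B = 8 − 10 = -2.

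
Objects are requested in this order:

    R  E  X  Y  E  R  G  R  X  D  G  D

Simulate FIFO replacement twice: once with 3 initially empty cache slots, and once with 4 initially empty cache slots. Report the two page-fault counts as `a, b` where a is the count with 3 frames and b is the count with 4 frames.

8, 7

3 frames: F F F F . F F . F F . . → 8 faults.
4 frames: F F F F . . F F . F . . → 7 faults.
7 < 8: adding a frame reduced faults, as is typical.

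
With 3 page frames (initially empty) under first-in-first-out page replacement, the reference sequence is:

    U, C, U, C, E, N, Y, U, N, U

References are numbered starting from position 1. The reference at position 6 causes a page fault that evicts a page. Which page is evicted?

pos 1: U → fault, frames [U]
pos 2: C → fault, frames [U, C]
pos 3: U → hit
pos 4: C → hit
pos 5: E → fault, frames [U, C, E]
pos 6: N → fault, evict U, frames [C, E, N]
At position 6, page U is evicted.

U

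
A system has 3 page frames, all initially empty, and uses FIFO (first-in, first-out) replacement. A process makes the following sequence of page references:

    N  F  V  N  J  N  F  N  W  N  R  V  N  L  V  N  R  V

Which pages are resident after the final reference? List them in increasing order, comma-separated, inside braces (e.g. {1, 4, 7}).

N -> fault, frames (N)
F -> fault, frames (N F)
V -> fault, frames (N F V)
N -> hit
J -> fault, evict N, frames (F V J)
N -> fault, evict F, frames (V J N)
F -> fault, evict V, frames (J N F)
N -> hit
W -> fault, evict J, frames (N F W)
N -> hit
R -> fault, evict N, frames (F W R)
V -> fault, evict F, frames (W R V)
N -> fault, evict W, frames (R V N)
L -> fault, evict R, frames (V N L)
V -> hit
N -> hit
R -> fault, evict V, frames (N L R)
V -> fault, evict N, frames (L R V)

{L, R, V}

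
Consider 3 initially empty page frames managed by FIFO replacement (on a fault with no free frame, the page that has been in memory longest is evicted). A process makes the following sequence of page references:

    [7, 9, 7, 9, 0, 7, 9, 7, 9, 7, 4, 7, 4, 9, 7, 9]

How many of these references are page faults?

6

7: miss, frames [7]
9: miss, frames [7, 9]
7: hit
9: hit
0: miss, frames [7, 9, 0]
7: hit
9: hit
7: hit
9: hit
7: hit
4: miss, evict 7, frames [9, 0, 4]
7: miss, evict 9, frames [0, 4, 7]
4: hit
9: miss, evict 0, frames [4, 7, 9]
7: hit
9: hit
Page faults: 6.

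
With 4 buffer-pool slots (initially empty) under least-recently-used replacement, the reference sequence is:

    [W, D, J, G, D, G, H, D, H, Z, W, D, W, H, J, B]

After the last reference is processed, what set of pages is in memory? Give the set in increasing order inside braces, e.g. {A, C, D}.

{B, H, J, W}

W -> miss, frames (W)
D -> miss, frames (W D)
J -> miss, frames (W D J)
G -> miss, frames (W D J G)
D -> hit
G -> hit
H -> miss, evict W, frames (J D G H)
D -> hit
H -> hit
Z -> miss, evict J, frames (G D H Z)
W -> miss, evict G, frames (D H Z W)
D -> hit
W -> hit
H -> hit
J -> miss, evict Z, frames (D W H J)
B -> miss, evict D, frames (W H J B)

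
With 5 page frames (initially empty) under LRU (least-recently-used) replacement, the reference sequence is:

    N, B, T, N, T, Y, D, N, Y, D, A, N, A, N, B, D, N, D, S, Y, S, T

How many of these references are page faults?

10

N -> fault, frames [N]
B -> fault, frames [N, B]
T -> fault, frames [N, B, T]
N -> hit
T -> hit
Y -> fault, frames [B, N, T, Y]
D -> fault, frames [B, N, T, Y, D]
N -> hit
Y -> hit
D -> hit
A -> fault, evict B, frames [T, N, Y, D, A]
N -> hit
A -> hit
N -> hit
B -> fault, evict T, frames [Y, D, A, N, B]
D -> hit
N -> hit
D -> hit
S -> fault, evict Y, frames [A, B, N, D, S]
Y -> fault, evict A, frames [B, N, D, S, Y]
S -> hit
T -> fault, evict B, frames [N, D, Y, S, T]
Page faults: 10.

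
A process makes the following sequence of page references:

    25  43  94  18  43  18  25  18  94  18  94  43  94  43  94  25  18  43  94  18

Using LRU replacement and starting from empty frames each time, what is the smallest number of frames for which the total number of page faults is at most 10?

f=1: 20 faults
f=2: 13 faults
f=3: 11 faults
f=4: 4 faults
Smallest f with faults ≤ 10 is 4.

4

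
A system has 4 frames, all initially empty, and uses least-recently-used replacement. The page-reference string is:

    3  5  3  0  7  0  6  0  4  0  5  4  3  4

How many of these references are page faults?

8

3: miss, frames (3)
5: miss, frames (3 5)
3: hit
0: miss, frames (5 3 0)
7: miss, frames (5 3 0 7)
0: hit
6: miss, evict 5, frames (3 7 0 6)
0: hit
4: miss, evict 3, frames (7 6 0 4)
0: hit
5: miss, evict 7, frames (6 4 0 5)
4: hit
3: miss, evict 6, frames (0 5 4 3)
4: hit
Page faults: 8.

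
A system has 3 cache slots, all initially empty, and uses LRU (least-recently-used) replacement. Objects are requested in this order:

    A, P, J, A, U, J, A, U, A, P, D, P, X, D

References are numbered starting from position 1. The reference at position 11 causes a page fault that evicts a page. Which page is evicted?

U

pos 1: A -> miss, frames {A}
pos 2: P -> miss, frames {A,P}
pos 3: J -> miss, frames {A,P,J}
pos 4: A -> hit
pos 5: U -> miss, evict P, frames {J,A,U}
pos 6: J -> hit
pos 7: A -> hit
pos 8: U -> hit
pos 9: A -> hit
pos 10: P -> miss, evict J, frames {U,A,P}
pos 11: D -> miss, evict U, frames {A,P,D}
At position 11, page U is evicted.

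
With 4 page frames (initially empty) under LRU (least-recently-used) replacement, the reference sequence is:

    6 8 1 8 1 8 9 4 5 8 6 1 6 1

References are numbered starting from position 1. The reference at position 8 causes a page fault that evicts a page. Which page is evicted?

pos 1: 6 → fault, frames (6)
pos 2: 8 → fault, frames (6 8)
pos 3: 1 → fault, frames (6 8 1)
pos 4: 8 → hit
pos 5: 1 → hit
pos 6: 8 → hit
pos 7: 9 → fault, frames (6 1 8 9)
pos 8: 4 → fault, evict 6, frames (1 8 9 4)
At position 8, page 6 is evicted.

6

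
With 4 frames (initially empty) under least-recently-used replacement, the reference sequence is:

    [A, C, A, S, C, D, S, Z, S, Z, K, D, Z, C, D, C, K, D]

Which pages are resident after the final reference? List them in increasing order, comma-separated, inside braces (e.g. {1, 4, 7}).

{C, D, K, Z}

A: miss, frames [A]
C: miss, frames [A, C]
A: hit
S: miss, frames [C, A, S]
C: hit
D: miss, frames [A, S, C, D]
S: hit
Z: miss, evict A, frames [C, D, S, Z]
S: hit
Z: hit
K: miss, evict C, frames [D, S, Z, K]
D: hit
Z: hit
C: miss, evict S, frames [K, D, Z, C]
D: hit
C: hit
K: hit
D: hit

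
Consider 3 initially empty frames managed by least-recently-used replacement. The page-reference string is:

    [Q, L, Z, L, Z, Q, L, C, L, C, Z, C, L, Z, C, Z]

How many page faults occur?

Q -> fault, frames [Q]
L -> fault, frames [Q, L]
Z -> fault, frames [Q, L, Z]
L -> hit
Z -> hit
Q -> hit
L -> hit
C -> fault, evict Z, frames [Q, L, C]
L -> hit
C -> hit
Z -> fault, evict Q, frames [L, C, Z]
C -> hit
L -> hit
Z -> hit
C -> hit
Z -> hit
Page faults: 5.

5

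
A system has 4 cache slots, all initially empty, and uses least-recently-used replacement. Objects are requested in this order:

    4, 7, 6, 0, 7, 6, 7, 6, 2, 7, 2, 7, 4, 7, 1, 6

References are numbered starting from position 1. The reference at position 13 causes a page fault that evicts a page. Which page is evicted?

pos 1: 4: fault, frames {4}
pos 2: 7: fault, frames {4,7}
pos 3: 6: fault, frames {4,7,6}
pos 4: 0: fault, frames {4,7,6,0}
pos 5: 7: hit
pos 6: 6: hit
pos 7: 7: hit
pos 8: 6: hit
pos 9: 2: fault, evict 4, frames {0,7,6,2}
pos 10: 7: hit
pos 11: 2: hit
pos 12: 7: hit
pos 13: 4: fault, evict 0, frames {6,2,7,4}
At position 13, page 0 is evicted.

0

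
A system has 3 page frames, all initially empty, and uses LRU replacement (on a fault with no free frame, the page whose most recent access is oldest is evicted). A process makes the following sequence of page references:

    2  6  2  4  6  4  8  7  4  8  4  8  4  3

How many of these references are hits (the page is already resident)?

2 -> miss, frames [2]
6 -> miss, frames [2, 6]
2 -> hit
4 -> miss, frames [6, 2, 4]
6 -> hit
4 -> hit
8 -> miss, evict 2, frames [6, 4, 8]
7 -> miss, evict 6, frames [4, 8, 7]
4 -> hit
8 -> hit
4 -> hit
8 -> hit
4 -> hit
3 -> miss, evict 7, frames [8, 4, 3]
Hits: 8.

8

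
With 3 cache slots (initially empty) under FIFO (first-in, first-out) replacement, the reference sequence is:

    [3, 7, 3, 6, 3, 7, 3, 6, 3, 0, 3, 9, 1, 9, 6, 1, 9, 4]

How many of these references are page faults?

3 -> fault, frames {3}
7 -> fault, frames {3,7}
3 -> hit
6 -> fault, frames {3,7,6}
3 -> hit
7 -> hit
3 -> hit
6 -> hit
3 -> hit
0 -> fault, evict 3, frames {7,6,0}
3 -> fault, evict 7, frames {6,0,3}
9 -> fault, evict 6, frames {0,3,9}
1 -> fault, evict 0, frames {3,9,1}
9 -> hit
6 -> fault, evict 3, frames {9,1,6}
1 -> hit
9 -> hit
4 -> fault, evict 9, frames {1,6,4}
Page faults: 9.

9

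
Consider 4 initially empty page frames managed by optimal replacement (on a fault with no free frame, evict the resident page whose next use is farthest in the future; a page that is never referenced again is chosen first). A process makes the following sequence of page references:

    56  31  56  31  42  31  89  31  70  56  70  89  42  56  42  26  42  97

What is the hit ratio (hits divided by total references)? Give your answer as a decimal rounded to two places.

0.61

56 → miss, frames [56]
31 → miss, frames [56, 31]
56 → hit
31 → hit
42 → miss, frames [56, 31, 42]
31 → hit
89 → miss, frames [56, 31, 42, 89]
31 → hit
70 → miss, evict 31, frames [56, 42, 89, 70]
56 → hit
70 → hit
89 → hit
42 → hit
56 → hit
42 → hit
26 → miss, evict 70, frames [56, 42, 89, 26]
42 → hit
97 → miss, evict 26, frames [56, 42, 89, 97]
Hits: 11 of 18 references → 11/18 = 0.6111.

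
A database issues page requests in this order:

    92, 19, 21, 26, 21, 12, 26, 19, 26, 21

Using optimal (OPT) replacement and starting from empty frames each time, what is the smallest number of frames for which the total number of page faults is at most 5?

f=1: 10 faults
f=2: 7 faults
f=3: 6 faults
f=4: 5 faults
f=5: 5 faults
Smallest f with faults ≤ 5 is 4.

4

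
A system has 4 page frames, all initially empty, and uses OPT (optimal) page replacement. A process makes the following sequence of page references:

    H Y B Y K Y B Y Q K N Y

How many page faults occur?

6

H: fault, frames [H]
Y: fault, frames [H, Y]
B: fault, frames [H, Y, B]
Y: hit
K: fault, frames [H, Y, B, K]
Y: hit
B: hit
Y: hit
Q: fault, evict B, frames [H, Y, K, Q]
K: hit
N: fault, evict Q, frames [H, Y, K, N]
Y: hit
Page faults: 6.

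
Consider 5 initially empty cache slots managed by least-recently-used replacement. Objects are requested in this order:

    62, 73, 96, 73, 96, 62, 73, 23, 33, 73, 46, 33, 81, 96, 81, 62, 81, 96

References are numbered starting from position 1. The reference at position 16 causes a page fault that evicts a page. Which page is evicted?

pos 1: 62 → fault, frames {62}
pos 2: 73 → fault, frames {62,73}
pos 3: 96 → fault, frames {62,73,96}
pos 4: 73 → hit
pos 5: 96 → hit
pos 6: 62 → hit
pos 7: 73 → hit
pos 8: 23 → fault, frames {96,62,73,23}
pos 9: 33 → fault, frames {96,62,73,23,33}
pos 10: 73 → hit
pos 11: 46 → fault, evict 96, frames {62,23,33,73,46}
pos 12: 33 → hit
pos 13: 81 → fault, evict 62, frames {23,73,46,33,81}
pos 14: 96 → fault, evict 23, frames {73,46,33,81,96}
pos 15: 81 → hit
pos 16: 62 → fault, evict 73, frames {46,33,96,81,62}
At position 16, page 73 is evicted.

73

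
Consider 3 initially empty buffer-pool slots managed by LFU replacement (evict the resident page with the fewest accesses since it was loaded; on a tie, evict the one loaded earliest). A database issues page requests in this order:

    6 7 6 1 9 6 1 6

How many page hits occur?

6 -> fault, frames {6}
7 -> fault, frames {6,7}
6 -> hit
1 -> fault, frames {6,7,1}
9 -> fault, evict 7, frames {6,1,9}
6 -> hit
1 -> hit
6 -> hit
Hits: 4.

4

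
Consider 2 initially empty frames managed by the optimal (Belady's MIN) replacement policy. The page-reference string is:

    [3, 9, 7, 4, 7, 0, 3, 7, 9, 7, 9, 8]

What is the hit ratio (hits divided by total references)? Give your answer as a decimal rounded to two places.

3 → fault, frames [3]
9 → fault, frames [3, 9]
7 → fault, evict 9, frames [3, 7]
4 → fault, evict 3, frames [7, 4]
7 → hit
0 → fault, evict 4, frames [7, 0]
3 → fault, evict 0, frames [7, 3]
7 → hit
9 → fault, evict 3, frames [7, 9]
7 → hit
9 → hit
8 → fault, evict 9, frames [7, 8]
Hits: 4 of 12 references → 4/12 = 0.3333.

0.33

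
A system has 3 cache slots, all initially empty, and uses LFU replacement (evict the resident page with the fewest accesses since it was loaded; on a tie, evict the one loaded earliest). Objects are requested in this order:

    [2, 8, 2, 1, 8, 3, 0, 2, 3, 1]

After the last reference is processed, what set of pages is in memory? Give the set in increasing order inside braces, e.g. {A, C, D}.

{1, 2, 8}

2 → miss, frames [2]
8 → miss, frames [2, 8]
2 → hit
1 → miss, frames [2, 8, 1]
8 → hit
3 → miss, evict 1, frames [2, 8, 3]
0 → miss, evict 3, frames [2, 8, 0]
2 → hit
3 → miss, evict 0, frames [2, 8, 3]
1 → miss, evict 3, frames [2, 8, 1]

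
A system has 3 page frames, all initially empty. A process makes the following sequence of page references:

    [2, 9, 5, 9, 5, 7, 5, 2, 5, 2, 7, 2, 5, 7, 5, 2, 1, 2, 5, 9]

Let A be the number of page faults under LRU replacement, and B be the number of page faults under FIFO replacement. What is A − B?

-1

Under LRU: F F F . . F . F . . . . . . . . F . . F → 7 faults.
Under FIFO: F F F . . F . F . . . . . . . . F . F F → 8 faults.
A − B = 7 − 8 = -1.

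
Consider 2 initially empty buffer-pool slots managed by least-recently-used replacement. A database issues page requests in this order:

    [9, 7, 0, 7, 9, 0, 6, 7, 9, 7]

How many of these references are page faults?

8

9 → miss, frames (9)
7 → miss, frames (9 7)
0 → miss, evict 9, frames (7 0)
7 → hit
9 → miss, evict 0, frames (7 9)
0 → miss, evict 7, frames (9 0)
6 → miss, evict 9, frames (0 6)
7 → miss, evict 0, frames (6 7)
9 → miss, evict 6, frames (7 9)
7 → hit
Page faults: 8.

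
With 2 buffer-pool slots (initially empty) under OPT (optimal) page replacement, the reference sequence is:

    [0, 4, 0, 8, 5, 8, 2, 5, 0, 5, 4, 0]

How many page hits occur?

5

0 → fault, frames {0}
4 → fault, frames {0,4}
0 → hit
8 → fault, evict 4, frames {0,8}
5 → fault, evict 0, frames {8,5}
8 → hit
2 → fault, evict 8, frames {5,2}
5 → hit
0 → fault, evict 2, frames {5,0}
5 → hit
4 → fault, evict 5, frames {0,4}
0 → hit
Hits: 5.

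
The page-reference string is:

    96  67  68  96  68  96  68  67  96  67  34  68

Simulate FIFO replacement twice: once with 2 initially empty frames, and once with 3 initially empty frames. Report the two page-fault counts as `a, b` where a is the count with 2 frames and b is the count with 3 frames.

2 frames: F F F F . . . F . . F F → 7 faults.
3 frames: F F F . . . . . . . F . → 4 faults.
4 < 7: adding a frame reduced faults, as is typical.

7, 4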